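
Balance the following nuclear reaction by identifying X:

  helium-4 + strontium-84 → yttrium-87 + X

Conserve mass number: 4 + 84 = 87 + A, so A = 1.
Conserve atomic number: 2 + 38 = 39 + Z, so Z = 1.
A = 1 and Z = 1 is hydrogen-1 — a proton.

proton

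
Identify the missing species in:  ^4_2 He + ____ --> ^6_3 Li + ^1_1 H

He-3

Conserve mass number: 4 + A = 6 + 1, so A = 3.
Conserve atomic number: 2 + Z = 3 + 1, so Z = 2.
Z = 2 is helium, so the species is ^3_2 He.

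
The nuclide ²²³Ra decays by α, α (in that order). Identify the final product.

Start: (A, Z) = (223, 88).
After α: (219, 86).
After α: (215, 84).
Z = 84 is polonium.

Po-215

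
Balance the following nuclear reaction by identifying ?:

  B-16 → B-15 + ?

neutron

Conserve mass number: 16 = 15 + A, so A = 1.
Conserve atomic number: 5 = 5 + Z, so Z = 0.
A = 1 and Z = 0 is n — a neutron.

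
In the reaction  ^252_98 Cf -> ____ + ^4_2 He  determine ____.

Cm-248

Conserve mass number: 252 = A + 4, so A = 248.
Conserve atomic number: 98 = Z + 2, so Z = 96.
Z = 96 is curium, so the species is ^248_96 Cm.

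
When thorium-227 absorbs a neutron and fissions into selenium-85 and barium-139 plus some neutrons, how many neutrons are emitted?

Conserve mass number: 228 = 85 + 139 + k, so k = 228 − 224 = 4.
Check atomic number: 90 = 34 + 56 + 0 = 90. ✓

4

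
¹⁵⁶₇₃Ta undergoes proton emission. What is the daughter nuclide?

Proton emission: mass number changes by -1, atomic number by -1.
A: 156 − 1 = 155; Z: 73 − 1 = 72.
Z = 72 is hafnium, so the daughter is ¹⁵⁵₇₂Hf.

Hf-155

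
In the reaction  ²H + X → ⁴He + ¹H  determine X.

Conserve mass number: 2 + A = 4 + 1, so A = 3.
Conserve atomic number: 1 + Z = 2 + 1, so Z = 2.
Z = 2 is helium, so the species is ³He.

He-3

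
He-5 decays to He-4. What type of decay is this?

ΔA = 4 − 5 = -1; ΔZ = 2 − 2 = +0.
A drops by 1 with Z unchanged — a neutron was emitted.

neutron emission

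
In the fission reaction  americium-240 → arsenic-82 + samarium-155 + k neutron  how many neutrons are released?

Conserve mass number: 240 = 82 + 155 + k, so k = 240 − 237 = 3.
Check atomic number: 95 = 33 + 62 + 0 = 95. ✓

3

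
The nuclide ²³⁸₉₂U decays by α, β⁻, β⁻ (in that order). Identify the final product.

U-234

Start: (A, Z) = (238, 92).
After α: (234, 90).
After β⁻: (234, 91).
After β⁻: (234, 92).
Z = 92 is uranium.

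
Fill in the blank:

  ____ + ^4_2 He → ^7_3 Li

Conserve mass number: A + 4 = 7, so A = 3.
Conserve atomic number: Z + 2 = 3, so Z = 1.
A = 3 and Z = 1 is ^3_1 H — a triton.

triton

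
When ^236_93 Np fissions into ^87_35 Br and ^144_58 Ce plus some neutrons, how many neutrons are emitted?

Conserve mass number: 236 = 87 + 144 + k, so k = 236 − 231 = 5.
Check atomic number: 93 = 35 + 58 + 0 = 93. ✓

5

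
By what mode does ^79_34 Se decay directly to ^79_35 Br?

beta-minus decay

ΔA = 79 − 79 = 0; ΔZ = 35 − 34 = +1.
A is unchanged and Z rises by 1 — a neutron has become a proton (β⁻ decay).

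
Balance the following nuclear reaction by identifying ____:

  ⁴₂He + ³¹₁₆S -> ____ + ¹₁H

Conserve mass number: 4 + 31 = A + 1, so A = 34.
Conserve atomic number: 2 + 16 = Z + 1, so Z = 17.
Z = 17 is chlorine, so the species is ³⁴₁₇Cl.

Cl-34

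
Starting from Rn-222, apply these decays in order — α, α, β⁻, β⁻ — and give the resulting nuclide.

Start: (A, Z) = (222, 86).
After α: (218, 84).
After α: (214, 82).
After β⁻: (214, 83).
After β⁻: (214, 84).
Z = 84 is polonium.

Po-214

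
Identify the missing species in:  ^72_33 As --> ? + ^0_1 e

Conserve mass number: 72 = A + 0, so A = 72.
Conserve atomic number: 33 = Z + 1, so Z = 32.
Z = 32 is germanium, so the species is ^72_32 Ge.

Ge-72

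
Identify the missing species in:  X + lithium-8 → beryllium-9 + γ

Conserve mass number: A + 8 = 9 + 0, so A = 1.
Conserve atomic number: Z + 3 = 4 + 0, so Z = 1.
A = 1 and Z = 1 is hydrogen-1 — a proton.

proton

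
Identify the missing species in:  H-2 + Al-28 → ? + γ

Si-30

Conserve mass number: 2 + 28 = A + 0, so A = 30.
Conserve atomic number: 1 + 13 = Z + 0, so Z = 14.
Z = 14 is silicon, so the species is Si-30.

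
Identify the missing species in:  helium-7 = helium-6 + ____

neutron

Conserve mass number: 7 = 6 + A, so A = 1.
Conserve atomic number: 2 = 2 + Z, so Z = 0.
A = 1 and Z = 0 is neutron — a neutron.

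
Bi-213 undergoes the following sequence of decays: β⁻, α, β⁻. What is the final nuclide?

Start: (A, Z) = (213, 83).
After β⁻: (213, 84).
After α: (209, 82).
After β⁻: (209, 83).
Z = 83 is bismuth.

Bi-209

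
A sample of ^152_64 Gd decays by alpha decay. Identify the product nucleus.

Alpha decay: mass number changes by -4, atomic number by -2.
A: 152 − 4 = 148; Z: 64 − 2 = 62.
Z = 62 is samarium, so the daughter is ^148_62 Sm.

Sm-148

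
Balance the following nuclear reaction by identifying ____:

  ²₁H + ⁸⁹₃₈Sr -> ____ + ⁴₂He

Rb-87

Conserve mass number: 2 + 89 = A + 4, so A = 87.
Conserve atomic number: 1 + 38 = Z + 2, so Z = 37.
Z = 37 is rubidium, so the species is ⁸⁷₃₇Rb.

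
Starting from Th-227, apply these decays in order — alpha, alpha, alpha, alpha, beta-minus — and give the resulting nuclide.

Start: (A, Z) = (227, 90).
After α: (223, 88).
After α: (219, 86).
After α: (215, 84).
After α: (211, 82).
After β⁻: (211, 83).
Z = 83 is bismuth.

Bi-211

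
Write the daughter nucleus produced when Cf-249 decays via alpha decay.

Alpha decay: mass number changes by -4, atomic number by -2.
A: 249 − 4 = 245; Z: 98 − 2 = 96.
Z = 96 is curium, so the daughter is Cm-245.

Cm-245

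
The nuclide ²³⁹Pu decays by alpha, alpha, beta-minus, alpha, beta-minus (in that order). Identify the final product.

Start: (A, Z) = (239, 94).
After α: (235, 92).
After α: (231, 90).
After β⁻: (231, 91).
After α: (227, 89).
After β⁻: (227, 90).
Z = 90 is thorium.

Th-227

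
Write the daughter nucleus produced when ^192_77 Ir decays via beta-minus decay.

Pt-192

Beta-minus decay: mass number changes by +0, atomic number by +1.
A: 192 = 192; Z: 77 + 1 = 78.
Z = 78 is platinum, so the daughter is ^192_78 Pt.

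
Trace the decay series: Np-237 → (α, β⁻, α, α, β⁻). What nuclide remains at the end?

Start: (A, Z) = (237, 93).
After α: (233, 91).
After β⁻: (233, 92).
After α: (229, 90).
After α: (225, 88).
After β⁻: (225, 89).
Z = 89 is actinium.

Ac-225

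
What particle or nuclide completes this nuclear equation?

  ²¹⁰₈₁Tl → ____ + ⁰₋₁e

Conserve mass number: 210 = A + 0, so A = 210.
Conserve atomic number: 81 = Z − 1, so Z = 82.
Z = 82 is lead, so the species is ²¹⁰₈₂Pb.

Pb-210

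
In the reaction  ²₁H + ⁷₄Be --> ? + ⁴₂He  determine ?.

Li-5

Conserve mass number: 2 + 7 = A + 4, so A = 5.
Conserve atomic number: 1 + 4 = Z + 2, so Z = 3.
Z = 3 is lithium, so the species is ⁵₃Li.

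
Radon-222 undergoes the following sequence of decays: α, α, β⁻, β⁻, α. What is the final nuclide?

Pb-210

Start: (A, Z) = (222, 86).
After α: (218, 84).
After α: (214, 82).
After β⁻: (214, 83).
After β⁻: (214, 84).
After α: (210, 82).
Z = 82 is lead.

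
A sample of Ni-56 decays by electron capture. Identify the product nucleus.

Electron capture: mass number changes by +0, atomic number by -1.
A: 56 = 56; Z: 28 − 1 = 27.
Z = 27 is cobalt, so the daughter is Co-56.

Co-56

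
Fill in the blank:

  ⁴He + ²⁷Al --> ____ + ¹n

Conserve mass number: 4 + 27 = A + 1, so A = 30.
Conserve atomic number: 2 + 13 = Z + 0, so Z = 15.
Z = 15 is phosphorus, so the species is ³⁰P.

P-30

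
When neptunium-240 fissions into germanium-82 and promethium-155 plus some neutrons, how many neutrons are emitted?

3

Conserve mass number: 240 = 82 + 155 + k, so k = 240 − 237 = 3.
Check atomic number: 93 = 32 + 61 + 0 = 93. ✓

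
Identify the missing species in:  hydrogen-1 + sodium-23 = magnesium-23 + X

Conserve mass number: 1 + 23 = 23 + A, so A = 1.
Conserve atomic number: 1 + 11 = 12 + Z, so Z = 0.
A = 1 and Z = 0 is neutron — a neutron.

neutron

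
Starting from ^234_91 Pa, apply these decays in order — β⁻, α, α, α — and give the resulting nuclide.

Start: (A, Z) = (234, 91).
After β⁻: (234, 92).
After α: (230, 90).
After α: (226, 88).
After α: (222, 86).
Z = 86 is radon.

Rn-222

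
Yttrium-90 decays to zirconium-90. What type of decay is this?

beta-minus decay

ΔA = 90 − 90 = 0; ΔZ = 40 − 39 = +1.
A is unchanged and Z rises by 1 — a neutron has become a proton (β⁻ decay).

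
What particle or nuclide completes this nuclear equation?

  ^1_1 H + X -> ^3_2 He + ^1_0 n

Conserve mass number: 1 + A = 3 + 1, so A = 3.
Conserve atomic number: 1 + Z = 2 + 0, so Z = 1.
A = 3 and Z = 1 is ^3_1 H — a triton.

triton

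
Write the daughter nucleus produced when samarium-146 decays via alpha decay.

Nd-142

Alpha decay: mass number changes by -4, atomic number by -2.
A: 146 − 4 = 142; Z: 62 − 2 = 60.
Z = 60 is neodymium, so the daughter is neodymium-142.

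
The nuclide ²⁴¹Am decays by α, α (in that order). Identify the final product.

Start: (A, Z) = (241, 95).
After α: (237, 93).
After α: (233, 91).
Z = 91 is protactinium.

Pa-233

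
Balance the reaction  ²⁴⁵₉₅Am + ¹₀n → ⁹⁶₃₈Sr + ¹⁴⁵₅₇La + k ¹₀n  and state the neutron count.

Conserve mass number: 246 = 96 + 145 + k, so k = 246 − 241 = 5.
Check atomic number: 95 = 38 + 57 + 0 = 95. ✓

5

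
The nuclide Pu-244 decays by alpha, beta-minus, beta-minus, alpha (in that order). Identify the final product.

Start: (A, Z) = (244, 94).
After α: (240, 92).
After β⁻: (240, 93).
After β⁻: (240, 94).
After α: (236, 92).
Z = 92 is uranium.

U-236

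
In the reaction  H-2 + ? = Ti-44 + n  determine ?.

Sc-43

Conserve mass number: 2 + A = 44 + 1, so A = 43.
Conserve atomic number: 1 + Z = 22 + 0, so Z = 21.
Z = 21 is scandium, so the species is Sc-43.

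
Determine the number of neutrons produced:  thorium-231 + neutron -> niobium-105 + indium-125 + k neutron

2

Conserve mass number: 232 = 105 + 125 + k, so k = 232 − 230 = 2.
Check atomic number: 90 = 41 + 49 + 0 = 90. ✓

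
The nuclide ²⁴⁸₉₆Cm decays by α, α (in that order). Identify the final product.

Start: (A, Z) = (248, 96).
After α: (244, 94).
After α: (240, 92).
Z = 92 is uranium.

U-240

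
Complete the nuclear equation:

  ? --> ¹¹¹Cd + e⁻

Ag-111

Conserve mass number: A = 111 + 0, so A = 111.
Conserve atomic number: Z = 48 − 1, so Z = 47.
Z = 47 is silver, so the species is ¹¹¹Ag.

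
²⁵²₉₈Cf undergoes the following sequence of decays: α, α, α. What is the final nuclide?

Start: (A, Z) = (252, 98).
After α: (248, 96).
After α: (244, 94).
After α: (240, 92).
Z = 92 is uranium.

U-240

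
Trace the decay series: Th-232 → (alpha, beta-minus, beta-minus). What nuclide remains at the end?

Start: (A, Z) = (232, 90).
After α: (228, 88).
After β⁻: (228, 89).
After β⁻: (228, 90).
Z = 90 is thorium.

Th-228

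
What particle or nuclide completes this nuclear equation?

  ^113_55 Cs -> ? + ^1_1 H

Xe-112

Conserve mass number: 113 = A + 1, so A = 112.
Conserve atomic number: 55 = Z + 1, so Z = 54.
Z = 54 is xenon, so the species is ^112_54 Xe.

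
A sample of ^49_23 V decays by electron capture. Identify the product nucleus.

Ti-49

Electron capture: mass number changes by +0, atomic number by -1.
A: 49 = 49; Z: 23 − 1 = 22.
Z = 22 is titanium, so the daughter is ^49_22 Ti.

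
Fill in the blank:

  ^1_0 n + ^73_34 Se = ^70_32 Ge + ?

alpha particle

Conserve mass number: 1 + 73 = 70 + A, so A = 4.
Conserve atomic number: 0 + 34 = 32 + Z, so Z = 2.
A = 4 and Z = 2 is ^4_2 He — an alpha particle.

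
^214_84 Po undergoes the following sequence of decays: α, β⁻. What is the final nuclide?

Start: (A, Z) = (214, 84).
After α: (210, 82).
After β⁻: (210, 83).
Z = 83 is bismuth.

Bi-210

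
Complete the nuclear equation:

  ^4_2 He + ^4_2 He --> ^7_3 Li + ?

Conserve mass number: 4 + 4 = 7 + A, so A = 1.
Conserve atomic number: 2 + 2 = 3 + Z, so Z = 1.
A = 1 and Z = 1 is ^1_1 H — a proton.

proton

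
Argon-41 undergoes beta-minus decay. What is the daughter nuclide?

K-41

Beta-minus decay: mass number changes by +0, atomic number by +1.
A: 41 = 41; Z: 18 + 1 = 19.
Z = 19 is potassium, so the daughter is potassium-41.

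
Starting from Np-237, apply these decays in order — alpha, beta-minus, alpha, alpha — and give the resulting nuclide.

Start: (A, Z) = (237, 93).
After α: (233, 91).
After β⁻: (233, 92).
After α: (229, 90).
After α: (225, 88).
Z = 88 is radium.

Ra-225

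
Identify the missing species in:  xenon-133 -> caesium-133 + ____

Conserve mass number: 133 = 133 + A, so A = 0.
Conserve atomic number: 54 = 55 + Z, so Z = -1.
A = 0 and Z = -1 is e⁻ — a beta-minus particle.

beta-minus particle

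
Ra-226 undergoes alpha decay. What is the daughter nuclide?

Alpha decay: mass number changes by -4, atomic number by -2.
A: 226 − 4 = 222; Z: 88 − 2 = 86.
Z = 86 is radon, so the daughter is Rn-222.

Rn-222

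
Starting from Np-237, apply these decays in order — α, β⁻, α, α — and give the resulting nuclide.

Start: (A, Z) = (237, 93).
After α: (233, 91).
After β⁻: (233, 92).
After α: (229, 90).
After α: (225, 88).
Z = 88 is radium.

Ra-225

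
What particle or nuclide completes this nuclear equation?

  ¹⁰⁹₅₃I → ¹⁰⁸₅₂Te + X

proton

Conserve mass number: 109 = 108 + A, so A = 1.
Conserve atomic number: 53 = 52 + Z, so Z = 1.
A = 1 and Z = 1 is ¹₁H — a proton.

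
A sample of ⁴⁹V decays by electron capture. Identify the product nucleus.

Electron capture: mass number changes by +0, atomic number by -1.
A: 49 = 49; Z: 23 − 1 = 22.
Z = 22 is titanium, so the daughter is ⁴⁹Ti.

Ti-49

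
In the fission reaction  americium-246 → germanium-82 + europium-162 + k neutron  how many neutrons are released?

Conserve mass number: 246 = 82 + 162 + k, so k = 246 − 244 = 2.
Check atomic number: 95 = 32 + 63 + 0 = 95. ✓

2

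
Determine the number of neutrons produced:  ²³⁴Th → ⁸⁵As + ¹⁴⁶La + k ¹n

3

Conserve mass number: 234 = 85 + 146 + k, so k = 234 − 231 = 3.
Check atomic number: 90 = 33 + 57 + 0 = 90. ✓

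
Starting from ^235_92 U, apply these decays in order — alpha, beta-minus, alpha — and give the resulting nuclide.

Start: (A, Z) = (235, 92).
After α: (231, 90).
After β⁻: (231, 91).
After α: (227, 89).
Z = 89 is actinium.

Ac-227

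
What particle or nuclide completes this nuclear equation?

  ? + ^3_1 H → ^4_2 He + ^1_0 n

deuteron

Conserve mass number: A + 3 = 4 + 1, so A = 2.
Conserve atomic number: Z + 1 = 2 + 0, so Z = 1.
A = 2 and Z = 1 is ^2_1 H — a deuteron.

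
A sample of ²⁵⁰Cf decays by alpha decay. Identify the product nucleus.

Cm-246

Alpha decay: mass number changes by -4, atomic number by -2.
A: 250 − 4 = 246; Z: 98 − 2 = 96.
Z = 96 is curium, so the daughter is ²⁴⁶Cm.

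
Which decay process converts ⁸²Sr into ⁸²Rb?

beta-plus decay or electron capture

ΔA = 82 − 82 = 0; ΔZ = 37 − 38 = -1.
A is unchanged and Z drops by 1 — a proton has become a neutron (β⁺ emission or electron capture).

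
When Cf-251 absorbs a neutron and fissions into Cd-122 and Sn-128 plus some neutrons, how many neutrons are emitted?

Conserve mass number: 252 = 122 + 128 + k, so k = 252 − 250 = 2.
Check atomic number: 98 = 48 + 50 + 0 = 98. ✓

2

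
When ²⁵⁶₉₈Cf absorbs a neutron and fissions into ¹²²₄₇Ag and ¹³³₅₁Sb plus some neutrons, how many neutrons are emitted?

Conserve mass number: 257 = 122 + 133 + k, so k = 257 − 255 = 2.
Check atomic number: 98 = 47 + 51 + 0 = 98. ✓

2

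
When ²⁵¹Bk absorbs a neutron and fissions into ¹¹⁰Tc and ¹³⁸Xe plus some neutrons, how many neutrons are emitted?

4

Conserve mass number: 252 = 110 + 138 + k, so k = 252 − 248 = 4.
Check atomic number: 97 = 43 + 54 + 0 = 97. ✓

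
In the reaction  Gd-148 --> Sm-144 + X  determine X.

alpha particle

Conserve mass number: 148 = 144 + A, so A = 4.
Conserve atomic number: 64 = 62 + Z, so Z = 2.
A = 4 and Z = 2 is He-4 — an alpha particle.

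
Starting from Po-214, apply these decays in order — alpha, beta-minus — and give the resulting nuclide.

Bi-210

Start: (A, Z) = (214, 84).
After α: (210, 82).
After β⁻: (210, 83).
Z = 83 is bismuth.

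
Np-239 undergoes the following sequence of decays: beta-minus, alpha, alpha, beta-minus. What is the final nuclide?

Pa-231

Start: (A, Z) = (239, 93).
After β⁻: (239, 94).
After α: (235, 92).
After α: (231, 90).
After β⁻: (231, 91).
Z = 91 is protactinium.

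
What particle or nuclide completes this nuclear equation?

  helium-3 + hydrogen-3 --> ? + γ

Li-6

Conserve mass number: 3 + 3 = A + 0, so A = 6.
Conserve atomic number: 2 + 1 = Z + 0, so Z = 3.
Z = 3 is lithium, so the species is lithium-6.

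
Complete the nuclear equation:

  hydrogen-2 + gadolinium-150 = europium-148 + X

Conserve mass number: 2 + 150 = 148 + A, so A = 4.
Conserve atomic number: 1 + 64 = 63 + Z, so Z = 2.
A = 4 and Z = 2 is helium-4 — an alpha particle.

alpha particle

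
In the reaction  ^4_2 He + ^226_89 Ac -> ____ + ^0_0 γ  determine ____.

Pa-230

Conserve mass number: 4 + 226 = A + 0, so A = 230.
Conserve atomic number: 2 + 89 = Z + 0, so Z = 91.
Z = 91 is protactinium, so the species is ^230_91 Pa.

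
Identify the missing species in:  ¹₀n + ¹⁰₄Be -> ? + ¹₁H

Conserve mass number: 1 + 10 = A + 1, so A = 10.
Conserve atomic number: 0 + 4 = Z + 1, so Z = 3.
Z = 3 is lithium, so the species is ¹⁰₃Li.

Li-10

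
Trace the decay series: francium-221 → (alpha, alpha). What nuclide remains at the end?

Bi-213

Start: (A, Z) = (221, 87).
After α: (217, 85).
After α: (213, 83).
Z = 83 is bismuth.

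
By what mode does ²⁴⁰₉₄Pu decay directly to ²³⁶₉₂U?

alpha decay

ΔA = 236 − 240 = -4; ΔZ = 92 − 94 = -2.
A drops by 4 and Z drops by 2 — the signature of alpha emission.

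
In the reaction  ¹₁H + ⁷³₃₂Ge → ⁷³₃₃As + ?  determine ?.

Conserve mass number: 1 + 73 = 73 + A, so A = 1.
Conserve atomic number: 1 + 32 = 33 + Z, so Z = 0.
A = 1 and Z = 0 is ¹₀n — a neutron.

neutron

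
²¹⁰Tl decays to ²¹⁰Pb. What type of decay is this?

ΔA = 210 − 210 = 0; ΔZ = 82 − 81 = +1.
A is unchanged and Z rises by 1 — a neutron has become a proton (β⁻ decay).

beta-minus decay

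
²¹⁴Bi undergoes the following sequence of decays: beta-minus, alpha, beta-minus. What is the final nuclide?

Bi-210

Start: (A, Z) = (214, 83).
After β⁻: (214, 84).
After α: (210, 82).
After β⁻: (210, 83).
Z = 83 is bismuth.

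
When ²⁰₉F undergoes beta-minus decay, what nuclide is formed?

Ne-20

Beta-minus decay: mass number changes by +0, atomic number by +1.
A: 20 = 20; Z: 9 + 1 = 10.
Z = 10 is neon, so the daughter is ²⁰₁₀Ne.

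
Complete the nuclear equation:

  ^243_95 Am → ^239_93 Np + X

alpha particle

Conserve mass number: 243 = 239 + A, so A = 4.
Conserve atomic number: 95 = 93 + Z, so Z = 2.
A = 4 and Z = 2 is ^4_2 He — an alpha particle.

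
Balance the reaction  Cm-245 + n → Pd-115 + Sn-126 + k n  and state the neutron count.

Conserve mass number: 246 = 115 + 126 + k, so k = 246 − 241 = 5.
Check atomic number: 96 = 46 + 50 + 0 = 96. ✓

5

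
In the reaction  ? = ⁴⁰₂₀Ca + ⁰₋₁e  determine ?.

Conserve mass number: A = 40 + 0, so A = 40.
Conserve atomic number: Z = 20 − 1, so Z = 19.
Z = 19 is potassium, so the species is ⁴⁰₁₉K.

K-40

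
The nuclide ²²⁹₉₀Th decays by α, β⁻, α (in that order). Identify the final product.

Fr-221

Start: (A, Z) = (229, 90).
After α: (225, 88).
After β⁻: (225, 89).
After α: (221, 87).
Z = 87 is francium.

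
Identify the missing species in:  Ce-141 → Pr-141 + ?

beta-minus particle

Conserve mass number: 141 = 141 + A, so A = 0.
Conserve atomic number: 58 = 59 + Z, so Z = -1.
A = 0 and Z = -1 is e⁻ — a beta-minus particle.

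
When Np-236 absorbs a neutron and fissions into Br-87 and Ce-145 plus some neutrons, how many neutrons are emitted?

5

Conserve mass number: 237 = 87 + 145 + k, so k = 237 − 232 = 5.
Check atomic number: 93 = 35 + 58 + 0 = 93. ✓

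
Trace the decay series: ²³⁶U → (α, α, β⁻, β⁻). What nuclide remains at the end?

Start: (A, Z) = (236, 92).
After α: (232, 90).
After α: (228, 88).
After β⁻: (228, 89).
After β⁻: (228, 90).
Z = 90 is thorium.

Th-228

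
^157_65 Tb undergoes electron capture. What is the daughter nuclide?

Electron capture: mass number changes by +0, atomic number by -1.
A: 157 = 157; Z: 65 − 1 = 64.
Z = 64 is gadolinium, so the daughter is ^157_64 Gd.

Gd-157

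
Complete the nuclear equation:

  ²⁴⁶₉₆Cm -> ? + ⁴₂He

Conserve mass number: 246 = A + 4, so A = 242.
Conserve atomic number: 96 = Z + 2, so Z = 94.
Z = 94 is plutonium, so the species is ²⁴²₉₄Pu.

Pu-242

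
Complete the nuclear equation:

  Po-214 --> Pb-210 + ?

Conserve mass number: 214 = 210 + A, so A = 4.
Conserve atomic number: 84 = 82 + Z, so Z = 2.
A = 4 and Z = 2 is He-4 — an alpha particle.

alpha particle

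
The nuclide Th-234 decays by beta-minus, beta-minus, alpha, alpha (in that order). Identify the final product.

Start: (A, Z) = (234, 90).
After β⁻: (234, 91).
After β⁻: (234, 92).
After α: (230, 90).
After α: (226, 88).
Z = 88 is radium.

Ra-226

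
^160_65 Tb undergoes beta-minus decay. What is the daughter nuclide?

Beta-minus decay: mass number changes by +0, atomic number by +1.
A: 160 = 160; Z: 65 + 1 = 66.
Z = 66 is dysprosium, so the daughter is ^160_66 Dy.

Dy-160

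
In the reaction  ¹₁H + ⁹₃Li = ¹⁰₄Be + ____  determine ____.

Conserve mass number: 1 + 9 = 10 + A, so A = 0.
Conserve atomic number: 1 + 3 = 4 + Z, so Z = 0.
A = 0 and Z = 0 is ⁰₀γ — a gamma ray.

gamma ray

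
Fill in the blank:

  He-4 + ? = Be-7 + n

alpha particle

Conserve mass number: 4 + A = 7 + 1, so A = 4.
Conserve atomic number: 2 + Z = 4 + 0, so Z = 2.
A = 4 and Z = 2 is He-4 — an alpha particle.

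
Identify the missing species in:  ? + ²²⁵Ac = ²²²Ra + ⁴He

Conserve mass number: A + 225 = 222 + 4, so A = 1.
Conserve atomic number: Z + 89 = 88 + 2, so Z = 1.
A = 1 and Z = 1 is ¹H — a proton.

proton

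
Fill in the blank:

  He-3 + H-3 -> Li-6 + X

gamma ray

Conserve mass number: 3 + 3 = 6 + A, so A = 0.
Conserve atomic number: 2 + 1 = 3 + Z, so Z = 0.
A = 0 and Z = 0 is γ — a gamma ray.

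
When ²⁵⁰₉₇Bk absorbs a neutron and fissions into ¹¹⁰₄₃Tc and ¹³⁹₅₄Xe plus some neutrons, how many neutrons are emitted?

Conserve mass number: 251 = 110 + 139 + k, so k = 251 − 249 = 2.
Check atomic number: 97 = 43 + 54 + 0 = 97. ✓

2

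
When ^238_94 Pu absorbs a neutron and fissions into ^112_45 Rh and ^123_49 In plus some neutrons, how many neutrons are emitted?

4

Conserve mass number: 239 = 112 + 123 + k, so k = 239 − 235 = 4.
Check atomic number: 94 = 45 + 49 + 0 = 94. ✓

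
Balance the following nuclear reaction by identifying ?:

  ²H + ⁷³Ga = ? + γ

Ge-75

Conserve mass number: 2 + 73 = A + 0, so A = 75.
Conserve atomic number: 1 + 31 = Z + 0, so Z = 32.
Z = 32 is germanium, so the species is ⁷⁵Ge.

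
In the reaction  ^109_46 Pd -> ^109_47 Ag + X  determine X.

Conserve mass number: 109 = 109 + A, so A = 0.
Conserve atomic number: 46 = 47 + Z, so Z = -1.
A = 0 and Z = -1 is ^0_-1 e — a beta-minus particle.

beta-minus particle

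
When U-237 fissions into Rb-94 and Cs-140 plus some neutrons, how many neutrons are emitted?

3

Conserve mass number: 237 = 94 + 140 + k, so k = 237 − 234 = 3.
Check atomic number: 92 = 37 + 55 + 0 = 92. ✓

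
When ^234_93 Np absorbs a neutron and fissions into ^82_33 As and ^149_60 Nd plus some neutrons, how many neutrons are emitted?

4

Conserve mass number: 235 = 82 + 149 + k, so k = 235 − 231 = 4.
Check atomic number: 93 = 33 + 60 + 0 = 93. ✓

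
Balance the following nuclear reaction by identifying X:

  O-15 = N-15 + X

Conserve mass number: 15 = 15 + A, so A = 0.
Conserve atomic number: 8 = 7 + Z, so Z = 1.
A = 0 and Z = 1 is e⁺ — a positron.

positron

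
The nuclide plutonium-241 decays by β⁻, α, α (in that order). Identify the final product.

Pa-233

Start: (A, Z) = (241, 94).
After β⁻: (241, 95).
After α: (237, 93).
After α: (233, 91).
Z = 91 is protactinium.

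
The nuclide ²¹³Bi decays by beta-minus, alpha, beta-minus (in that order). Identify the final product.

Bi-209

Start: (A, Z) = (213, 83).
After β⁻: (213, 84).
After α: (209, 82).
After β⁻: (209, 83).
Z = 83 is bismuth.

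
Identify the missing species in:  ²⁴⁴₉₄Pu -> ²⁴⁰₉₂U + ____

alpha particle

Conserve mass number: 244 = 240 + A, so A = 4.
Conserve atomic number: 94 = 92 + Z, so Z = 2.
A = 4 and Z = 2 is ⁴₂He — an alpha particle.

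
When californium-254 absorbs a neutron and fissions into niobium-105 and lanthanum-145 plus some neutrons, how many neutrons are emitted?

5

Conserve mass number: 255 = 105 + 145 + k, so k = 255 − 250 = 5.
Check atomic number: 98 = 41 + 57 + 0 = 98. ✓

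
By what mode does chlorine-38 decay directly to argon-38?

beta-minus decay

ΔA = 38 − 38 = 0; ΔZ = 18 − 17 = +1.
A is unchanged and Z rises by 1 — a neutron has become a proton (β⁻ decay).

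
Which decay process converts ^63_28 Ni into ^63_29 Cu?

ΔA = 63 − 63 = 0; ΔZ = 29 − 28 = +1.
A is unchanged and Z rises by 1 — a neutron has become a proton (β⁻ decay).

beta-minus decay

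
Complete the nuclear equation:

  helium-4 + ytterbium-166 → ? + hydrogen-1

Lu-169

Conserve mass number: 4 + 166 = A + 1, so A = 169.
Conserve atomic number: 2 + 70 = Z + 1, so Z = 71.
Z = 71 is lutetium, so the species is lutetium-169.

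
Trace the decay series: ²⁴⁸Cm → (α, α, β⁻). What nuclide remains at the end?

Np-240

Start: (A, Z) = (248, 96).
After α: (244, 94).
After α: (240, 92).
After β⁻: (240, 93).
Z = 93 is neptunium.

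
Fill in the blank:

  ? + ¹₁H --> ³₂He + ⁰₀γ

Conserve mass number: A + 1 = 3 + 0, so A = 2.
Conserve atomic number: Z + 1 = 2 + 0, so Z = 1.
A = 2 and Z = 1 is ²₁H — a deuteron.

deuteron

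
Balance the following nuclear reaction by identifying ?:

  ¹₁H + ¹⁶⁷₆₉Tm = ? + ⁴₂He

Conserve mass number: 1 + 167 = A + 4, so A = 164.
Conserve atomic number: 1 + 69 = Z + 2, so Z = 68.
Z = 68 is erbium, so the species is ¹⁶⁴₆₈Er.

Er-164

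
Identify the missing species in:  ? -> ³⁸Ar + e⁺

K-38

Conserve mass number: A = 38 + 0, so A = 38.
Conserve atomic number: Z = 18 + 1, so Z = 19.
Z = 19 is potassium, so the species is ³⁸K.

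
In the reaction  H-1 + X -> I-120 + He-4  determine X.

Xe-123

Conserve mass number: 1 + A = 120 + 4, so A = 123.
Conserve atomic number: 1 + Z = 53 + 2, so Z = 54.
Z = 54 is xenon, so the species is Xe-123.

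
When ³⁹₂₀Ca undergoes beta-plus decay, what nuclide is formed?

K-39

Beta-plus decay: mass number changes by +0, atomic number by -1.
A: 39 = 39; Z: 20 − 1 = 19.
Z = 19 is potassium, so the daughter is ³⁹₁₉K.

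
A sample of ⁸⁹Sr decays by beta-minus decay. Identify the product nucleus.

Beta-minus decay: mass number changes by +0, atomic number by +1.
A: 89 = 89; Z: 38 + 1 = 39.
Z = 39 is yttrium, so the daughter is ⁸⁹Y.

Y-89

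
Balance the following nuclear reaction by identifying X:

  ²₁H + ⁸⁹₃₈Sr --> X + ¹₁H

Conserve mass number: 2 + 89 = A + 1, so A = 90.
Conserve atomic number: 1 + 38 = Z + 1, so Z = 38.
Z = 38 is strontium, so the species is ⁹⁰₃₈Sr.

Sr-90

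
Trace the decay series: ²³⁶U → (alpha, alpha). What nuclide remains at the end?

Ra-228

Start: (A, Z) = (236, 92).
After α: (232, 90).
After α: (228, 88).
Z = 88 is radium.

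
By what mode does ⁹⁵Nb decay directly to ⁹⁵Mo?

ΔA = 95 − 95 = 0; ΔZ = 42 − 41 = +1.
A is unchanged and Z rises by 1 — a neutron has become a proton (β⁻ decay).

beta-minus decay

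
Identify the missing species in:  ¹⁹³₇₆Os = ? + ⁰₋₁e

Ir-193

Conserve mass number: 193 = A + 0, so A = 193.
Conserve atomic number: 76 = Z − 1, so Z = 77.
Z = 77 is iridium, so the species is ¹⁹³₇₇Ir.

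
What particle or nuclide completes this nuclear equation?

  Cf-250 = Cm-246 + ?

alpha particle

Conserve mass number: 250 = 246 + A, so A = 4.
Conserve atomic number: 98 = 96 + Z, so Z = 2.
A = 4 and Z = 2 is He-4 — an alpha particle.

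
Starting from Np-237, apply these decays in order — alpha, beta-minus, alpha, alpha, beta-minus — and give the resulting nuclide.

Start: (A, Z) = (237, 93).
After α: (233, 91).
After β⁻: (233, 92).
After α: (229, 90).
After α: (225, 88).
After β⁻: (225, 89).
Z = 89 is actinium.

Ac-225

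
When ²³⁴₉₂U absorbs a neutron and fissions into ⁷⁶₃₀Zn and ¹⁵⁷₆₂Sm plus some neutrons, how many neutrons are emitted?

Conserve mass number: 235 = 76 + 157 + k, so k = 235 − 233 = 2.
Check atomic number: 92 = 30 + 62 + 0 = 92. ✓

2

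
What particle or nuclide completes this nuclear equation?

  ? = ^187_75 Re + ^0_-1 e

Conserve mass number: A = 187 + 0, so A = 187.
Conserve atomic number: Z = 75 − 1, so Z = 74.
Z = 74 is tungsten, so the species is ^187_74 W.

W-187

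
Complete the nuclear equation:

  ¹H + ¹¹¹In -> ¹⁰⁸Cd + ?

alpha particle

Conserve mass number: 1 + 111 = 108 + A, so A = 4.
Conserve atomic number: 1 + 49 = 48 + Z, so Z = 2.
A = 4 and Z = 2 is ⁴He — an alpha particle.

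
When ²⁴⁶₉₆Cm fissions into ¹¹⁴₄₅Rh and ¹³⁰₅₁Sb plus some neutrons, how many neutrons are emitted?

Conserve mass number: 246 = 114 + 130 + k, so k = 246 − 244 = 2.
Check atomic number: 96 = 45 + 51 + 0 = 96. ✓

2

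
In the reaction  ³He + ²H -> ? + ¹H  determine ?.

He-4

Conserve mass number: 3 + 2 = A + 1, so A = 4.
Conserve atomic number: 2 + 1 = Z + 1, so Z = 2.
A = 4 and Z = 2 is ⁴He — an alpha particle.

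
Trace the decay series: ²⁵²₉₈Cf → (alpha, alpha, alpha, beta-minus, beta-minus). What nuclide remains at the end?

Pu-240

Start: (A, Z) = (252, 98).
After α: (248, 96).
After α: (244, 94).
After α: (240, 92).
After β⁻: (240, 93).
After β⁻: (240, 94).
Z = 94 is plutonium.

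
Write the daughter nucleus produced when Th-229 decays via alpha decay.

Alpha decay: mass number changes by -4, atomic number by -2.
A: 229 − 4 = 225; Z: 90 − 2 = 88.
Z = 88 is radium, so the daughter is Ra-225.

Ra-225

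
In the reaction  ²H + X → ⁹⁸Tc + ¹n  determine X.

Conserve mass number: 2 + A = 98 + 1, so A = 97.
Conserve atomic number: 1 + Z = 43 + 0, so Z = 42.
Z = 42 is molybdenum, so the species is ⁹⁷Mo.

Mo-97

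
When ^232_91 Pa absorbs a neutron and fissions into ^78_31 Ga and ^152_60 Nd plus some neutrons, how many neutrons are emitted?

3

Conserve mass number: 233 = 78 + 152 + k, so k = 233 − 230 = 3.
Check atomic number: 91 = 31 + 60 + 0 = 91. ✓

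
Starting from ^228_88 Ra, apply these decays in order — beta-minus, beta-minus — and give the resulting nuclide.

Th-228

Start: (A, Z) = (228, 88).
After β⁻: (228, 89).
After β⁻: (228, 90).
Z = 90 is thorium.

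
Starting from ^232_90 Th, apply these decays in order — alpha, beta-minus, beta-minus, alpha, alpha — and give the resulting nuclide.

Rn-220

Start: (A, Z) = (232, 90).
After α: (228, 88).
After β⁻: (228, 89).
After β⁻: (228, 90).
After α: (224, 88).
After α: (220, 86).
Z = 86 is radon.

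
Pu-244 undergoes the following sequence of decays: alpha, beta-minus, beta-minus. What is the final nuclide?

Pu-240

Start: (A, Z) = (244, 94).
After α: (240, 92).
After β⁻: (240, 93).
After β⁻: (240, 94).
Z = 94 is plutonium.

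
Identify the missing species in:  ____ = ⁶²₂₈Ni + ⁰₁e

Cu-62

Conserve mass number: A = 62 + 0, so A = 62.
Conserve atomic number: Z = 28 + 1, so Z = 29.
Z = 29 is copper, so the species is ⁶²₂₉Cu.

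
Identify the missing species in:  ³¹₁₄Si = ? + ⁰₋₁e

Conserve mass number: 31 = A + 0, so A = 31.
Conserve atomic number: 14 = Z − 1, so Z = 15.
Z = 15 is phosphorus, so the species is ³¹₁₅P.

P-31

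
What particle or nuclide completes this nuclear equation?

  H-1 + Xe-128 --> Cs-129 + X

Conserve mass number: 1 + 128 = 129 + A, so A = 0.
Conserve atomic number: 1 + 54 = 55 + Z, so Z = 0.
A = 0 and Z = 0 is γ — a gamma ray.

gamma ray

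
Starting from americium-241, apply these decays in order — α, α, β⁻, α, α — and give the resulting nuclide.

Ra-225

Start: (A, Z) = (241, 95).
After α: (237, 93).
After α: (233, 91).
After β⁻: (233, 92).
After α: (229, 90).
After α: (225, 88).
Z = 88 is radium.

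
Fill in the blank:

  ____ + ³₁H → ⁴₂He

proton

Conserve mass number: A + 3 = 4, so A = 1.
Conserve atomic number: Z + 1 = 2, so Z = 1.
A = 1 and Z = 1 is ¹₁H — a proton.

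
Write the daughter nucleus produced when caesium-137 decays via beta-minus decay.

Beta-minus decay: mass number changes by +0, atomic number by +1.
A: 137 = 137; Z: 55 + 1 = 56.
Z = 56 is barium, so the daughter is barium-137.

Ba-137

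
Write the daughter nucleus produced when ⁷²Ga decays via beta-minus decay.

Ge-72

Beta-minus decay: mass number changes by +0, atomic number by +1.
A: 72 = 72; Z: 31 + 1 = 32.
Z = 32 is germanium, so the daughter is ⁷²Ge.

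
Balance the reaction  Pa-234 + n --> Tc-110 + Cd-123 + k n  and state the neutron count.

2

Conserve mass number: 235 = 110 + 123 + k, so k = 235 − 233 = 2.
Check atomic number: 91 = 43 + 48 + 0 = 91. ✓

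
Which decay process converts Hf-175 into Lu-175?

beta-plus decay or electron capture

ΔA = 175 − 175 = 0; ΔZ = 71 − 72 = -1.
A is unchanged and Z drops by 1 — a proton has become a neutron (β⁺ emission or electron capture).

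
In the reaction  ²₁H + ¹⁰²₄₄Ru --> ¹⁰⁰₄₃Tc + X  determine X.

alpha particle

Conserve mass number: 2 + 102 = 100 + A, so A = 4.
Conserve atomic number: 1 + 44 = 43 + Z, so Z = 2.
A = 4 and Z = 2 is ⁴₂He — an alpha particle.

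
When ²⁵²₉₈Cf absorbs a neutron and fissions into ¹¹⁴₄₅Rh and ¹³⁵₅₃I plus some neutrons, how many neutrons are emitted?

Conserve mass number: 253 = 114 + 135 + k, so k = 253 − 249 = 4.
Check atomic number: 98 = 45 + 53 + 0 = 98. ✓

4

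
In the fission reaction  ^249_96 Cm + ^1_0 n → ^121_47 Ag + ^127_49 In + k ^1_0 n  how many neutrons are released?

Conserve mass number: 250 = 121 + 127 + k, so k = 250 − 248 = 2.
Check atomic number: 96 = 47 + 49 + 0 = 96. ✓

2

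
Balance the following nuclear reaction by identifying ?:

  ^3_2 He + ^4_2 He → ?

Be-7

Conserve mass number: 3 + 4 = A, so A = 7.
Conserve atomic number: 2 + 2 = Z, so Z = 4.
Z = 4 is beryllium, so the species is ^7_4 Be.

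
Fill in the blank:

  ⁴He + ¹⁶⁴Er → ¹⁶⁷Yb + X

Conserve mass number: 4 + 164 = 167 + A, so A = 1.
Conserve atomic number: 2 + 68 = 70 + Z, so Z = 0.
A = 1 and Z = 0 is ¹n — a neutron.

neutron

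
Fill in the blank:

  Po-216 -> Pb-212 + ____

alpha particle

Conserve mass number: 216 = 212 + A, so A = 4.
Conserve atomic number: 84 = 82 + Z, so Z = 2.
A = 4 and Z = 2 is He-4 — an alpha particle.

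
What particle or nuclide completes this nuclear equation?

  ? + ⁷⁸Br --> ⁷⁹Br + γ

Conserve mass number: A + 78 = 79 + 0, so A = 1.
Conserve atomic number: Z + 35 = 35 + 0, so Z = 0.
A = 1 and Z = 0 is ¹n — a neutron.

neutron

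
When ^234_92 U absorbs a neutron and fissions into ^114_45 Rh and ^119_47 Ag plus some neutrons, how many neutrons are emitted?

2

Conserve mass number: 235 = 114 + 119 + k, so k = 235 − 233 = 2.
Check atomic number: 92 = 45 + 47 + 0 = 92. ✓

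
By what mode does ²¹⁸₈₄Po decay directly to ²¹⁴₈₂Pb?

ΔA = 214 − 218 = -4; ΔZ = 82 − 84 = -2.
A drops by 4 and Z drops by 2 — the signature of alpha emission.

alpha decay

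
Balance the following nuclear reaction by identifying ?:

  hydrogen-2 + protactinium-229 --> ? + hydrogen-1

Conserve mass number: 2 + 229 = A + 1, so A = 230.
Conserve atomic number: 1 + 91 = Z + 1, so Z = 91.
Z = 91 is protactinium, so the species is protactinium-230.

Pa-230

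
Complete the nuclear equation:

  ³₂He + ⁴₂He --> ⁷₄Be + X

Conserve mass number: 3 + 4 = 7 + A, so A = 0.
Conserve atomic number: 2 + 2 = 4 + Z, so Z = 0.
A = 0 and Z = 0 is ⁰₀γ — a gamma ray.

gamma ray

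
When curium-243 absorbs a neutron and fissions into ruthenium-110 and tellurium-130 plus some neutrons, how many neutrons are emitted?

4

Conserve mass number: 244 = 110 + 130 + k, so k = 244 − 240 = 4.
Check atomic number: 96 = 44 + 52 + 0 = 96. ✓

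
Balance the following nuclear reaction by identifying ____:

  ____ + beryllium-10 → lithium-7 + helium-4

Conserve mass number: A + 10 = 7 + 4, so A = 1.
Conserve atomic number: Z + 4 = 3 + 2, so Z = 1.
A = 1 and Z = 1 is hydrogen-1 — a proton.

proton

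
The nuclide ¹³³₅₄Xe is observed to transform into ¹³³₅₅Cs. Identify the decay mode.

beta-minus decay

ΔA = 133 − 133 = 0; ΔZ = 55 − 54 = +1.
A is unchanged and Z rises by 1 — a neutron has become a proton (β⁻ decay).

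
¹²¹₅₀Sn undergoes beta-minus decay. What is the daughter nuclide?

Beta-minus decay: mass number changes by +0, atomic number by +1.
A: 121 = 121; Z: 50 + 1 = 51.
Z = 51 is antimony, so the daughter is ¹²¹₅₁Sb.

Sb-121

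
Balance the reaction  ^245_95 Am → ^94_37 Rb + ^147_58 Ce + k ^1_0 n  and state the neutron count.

4

Conserve mass number: 245 = 94 + 147 + k, so k = 245 − 241 = 4.
Check atomic number: 95 = 37 + 58 + 0 = 95. ✓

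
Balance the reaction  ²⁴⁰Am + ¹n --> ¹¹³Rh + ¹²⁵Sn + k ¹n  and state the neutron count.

Conserve mass number: 241 = 113 + 125 + k, so k = 241 − 238 = 3.
Check atomic number: 95 = 45 + 50 + 0 = 95. ✓

3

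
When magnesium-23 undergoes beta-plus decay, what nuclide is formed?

Beta-plus decay: mass number changes by +0, atomic number by -1.
A: 23 = 23; Z: 12 − 1 = 11.
Z = 11 is sodium, so the daughter is sodium-23.

Na-23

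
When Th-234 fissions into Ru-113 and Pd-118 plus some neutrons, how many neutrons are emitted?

Conserve mass number: 234 = 113 + 118 + k, so k = 234 − 231 = 3.
Check atomic number: 90 = 44 + 46 + 0 = 90. ✓

3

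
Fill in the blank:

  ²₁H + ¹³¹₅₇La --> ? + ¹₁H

Conserve mass number: 2 + 131 = A + 1, so A = 132.
Conserve atomic number: 1 + 57 = Z + 1, so Z = 57.
Z = 57 is lanthanum, so the species is ¹³²₅₇La.

La-132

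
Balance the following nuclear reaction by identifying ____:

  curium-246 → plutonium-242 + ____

alpha particle

Conserve mass number: 246 = 242 + A, so A = 4.
Conserve atomic number: 96 = 94 + Z, so Z = 2.
A = 4 and Z = 2 is helium-4 — an alpha particle.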